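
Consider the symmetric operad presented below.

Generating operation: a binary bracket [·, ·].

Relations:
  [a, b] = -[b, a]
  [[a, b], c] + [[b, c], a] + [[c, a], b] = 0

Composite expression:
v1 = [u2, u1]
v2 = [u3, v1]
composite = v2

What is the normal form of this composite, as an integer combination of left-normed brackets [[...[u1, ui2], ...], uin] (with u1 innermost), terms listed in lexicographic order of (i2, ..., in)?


[[u1, u2], u3]

Antisymmetry and Jacobi reduce to u1-anchored left-normed brackets.
Composite bracket: [u3, [u2, u1]]
The bracket unfolds into 4 signed words via [a, b] = ab - ba (2^2 = 4).
Collect the words opening with u1:
  the word u1u2u3 carries sign +1 and contributes +[[u1, u2], u3]


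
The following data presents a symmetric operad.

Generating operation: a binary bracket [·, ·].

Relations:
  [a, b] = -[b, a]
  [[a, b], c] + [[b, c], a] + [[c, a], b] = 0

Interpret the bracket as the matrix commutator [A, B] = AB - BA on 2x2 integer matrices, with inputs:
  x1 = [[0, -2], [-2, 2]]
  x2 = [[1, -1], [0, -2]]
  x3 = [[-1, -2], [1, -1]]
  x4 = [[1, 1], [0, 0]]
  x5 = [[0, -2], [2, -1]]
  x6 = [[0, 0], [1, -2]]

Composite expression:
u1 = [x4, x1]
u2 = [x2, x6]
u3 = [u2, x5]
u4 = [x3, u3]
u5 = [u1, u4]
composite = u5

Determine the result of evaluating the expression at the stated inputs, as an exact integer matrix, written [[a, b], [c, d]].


[[16, 32], [-32, -16]]

[x4, x1] = [[-2, 0], [2, 2]]
[x2, x6] = [[-1, 2], [-3, 1]]
[[x2, x6], x5] = [[-2, 2], [1, 2]]
[x3, [[x2, x6], x5]] = [[-4, -8], [-4, 4]]
[[x4, x1], [x3, [[x2, x6], x5]]] = [[16, 32], [-32, -16]]


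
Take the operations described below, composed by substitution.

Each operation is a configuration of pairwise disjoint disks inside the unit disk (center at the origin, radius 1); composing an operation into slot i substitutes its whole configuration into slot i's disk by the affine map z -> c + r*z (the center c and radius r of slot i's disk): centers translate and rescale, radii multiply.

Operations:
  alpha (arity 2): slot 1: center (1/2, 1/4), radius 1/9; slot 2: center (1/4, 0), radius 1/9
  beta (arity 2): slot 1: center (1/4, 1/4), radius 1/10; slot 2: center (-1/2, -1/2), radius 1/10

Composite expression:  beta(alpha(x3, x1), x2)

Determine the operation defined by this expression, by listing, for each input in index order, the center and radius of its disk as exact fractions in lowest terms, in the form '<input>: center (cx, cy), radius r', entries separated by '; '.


x1: center (11/40, 1/4), radius 1/90; x2: center (-1/2, -1/2), radius 1/10; x3: center (3/10, 11/40), radius 1/90

Affine substitution under beta: radii multiply and x-centers shift.
tracing x3 down its 2-map path: center (3/10, 11/40), radius 1/90
tracing x1 down its 2-map path: center (11/40, 1/4), radius 1/90
tracing x2 down its 1-map path: center (-1/2, -1/2), radius 1/10


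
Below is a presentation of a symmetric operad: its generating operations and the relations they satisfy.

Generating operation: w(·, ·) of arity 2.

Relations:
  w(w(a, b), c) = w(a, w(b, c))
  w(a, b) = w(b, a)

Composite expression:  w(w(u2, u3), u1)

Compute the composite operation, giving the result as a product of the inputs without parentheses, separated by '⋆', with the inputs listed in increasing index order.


u1 ⋆ u2 ⋆ u3

Any arrangement under w is one operation, so sort the u-inputs.
w(u2, u3) collapses to u2 ⋆ u3
w(w(u2, u3), u1) collapses to u2 ⋆ u3 ⋆ u1
the factors in increasing index order: u1 ⋆ u2 ⋆ u3


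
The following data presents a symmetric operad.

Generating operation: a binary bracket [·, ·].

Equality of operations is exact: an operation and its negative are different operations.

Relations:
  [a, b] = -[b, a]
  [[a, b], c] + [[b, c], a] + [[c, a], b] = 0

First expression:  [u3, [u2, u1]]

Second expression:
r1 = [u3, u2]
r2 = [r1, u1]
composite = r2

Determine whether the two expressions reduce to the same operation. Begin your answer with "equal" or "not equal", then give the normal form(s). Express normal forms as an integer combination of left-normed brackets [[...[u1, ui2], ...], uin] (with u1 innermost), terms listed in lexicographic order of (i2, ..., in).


not equal; first: [[u1, u2], u3]; second: [[u1, u2], u3] - [[u1, u3], u2]

Reducing the first expression gives [[u1, u2], u3]
Reducing the second expression gives [[u1, u2], u3] - [[u1, u3], u2]
The forms do not match — not equal.


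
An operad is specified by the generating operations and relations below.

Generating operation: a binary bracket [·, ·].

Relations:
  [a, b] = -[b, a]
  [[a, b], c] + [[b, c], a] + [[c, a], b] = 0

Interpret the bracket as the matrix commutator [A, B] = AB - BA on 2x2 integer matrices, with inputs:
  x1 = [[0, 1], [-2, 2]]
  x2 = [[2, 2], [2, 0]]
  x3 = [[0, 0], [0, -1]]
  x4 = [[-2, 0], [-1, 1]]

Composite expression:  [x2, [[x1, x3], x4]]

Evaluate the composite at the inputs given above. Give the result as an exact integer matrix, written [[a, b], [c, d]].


[[18, -10], [-8, -18]]

[x1, x3] = [[0, -1], [-2, 0]]
[[x1, x3], x4] = [[1, -3], [6, -1]]
[x2, [[x1, x3], x4]] = [[18, -10], [-8, -18]]


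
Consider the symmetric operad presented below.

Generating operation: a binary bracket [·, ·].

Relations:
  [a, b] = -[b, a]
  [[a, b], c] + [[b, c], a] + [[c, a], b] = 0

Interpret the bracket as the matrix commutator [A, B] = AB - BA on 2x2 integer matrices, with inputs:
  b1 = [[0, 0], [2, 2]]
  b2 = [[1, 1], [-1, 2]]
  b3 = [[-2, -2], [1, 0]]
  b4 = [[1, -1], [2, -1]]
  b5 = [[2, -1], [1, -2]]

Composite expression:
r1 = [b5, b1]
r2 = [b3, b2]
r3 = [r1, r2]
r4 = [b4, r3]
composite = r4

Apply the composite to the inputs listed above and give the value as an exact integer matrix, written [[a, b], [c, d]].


[b5, b1] = [[-2, -2], [-10, 2]]
[b3, b2] = [[1, -4], [-3, -1]]
[[b5, b1], [b3, b2]] = [[-34, 20], [-32, 34]]
[b4, [[b5, b1], [b3, b2]]] = [[-8, -28], [-72, 8]]

[[-8, -28], [-72, 8]]


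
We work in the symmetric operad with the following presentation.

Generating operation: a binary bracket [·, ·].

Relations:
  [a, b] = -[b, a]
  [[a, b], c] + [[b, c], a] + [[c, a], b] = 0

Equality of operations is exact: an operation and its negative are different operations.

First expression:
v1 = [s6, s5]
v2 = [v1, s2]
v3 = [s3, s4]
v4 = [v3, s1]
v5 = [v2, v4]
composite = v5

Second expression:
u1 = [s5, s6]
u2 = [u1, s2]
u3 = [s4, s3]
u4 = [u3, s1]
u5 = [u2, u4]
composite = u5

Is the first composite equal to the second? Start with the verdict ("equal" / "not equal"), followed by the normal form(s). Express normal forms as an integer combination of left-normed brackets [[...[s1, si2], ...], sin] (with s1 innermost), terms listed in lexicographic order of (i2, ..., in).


equal — both sides give [[[[[s1, s3], s4], s2], s5], s6] - [[[[[s1, s3], s4], s2], s6], s5] - [[[[[s1, s3], s4], s5], s6], s2] + [[[[[s1, s3], s4], s6], s5], s2] - [[[[[s1, s4], s3], s2], s5], s6] + [[[[[s1, s4], s3], s2], s6], s5] + [[[[[s1, s4], s3], s5], s6], s2] - [[[[[s1, s4], s3], s6], s5], s2]

Reducing the first expression gives [[[[[s1, s3], s4], s2], s5], s6] - [[[[[s1, s3], s4], s2], s6], s5] - [[[[[s1, s3], s4], s5], s6], s2] + [[[[[s1, s3], s4], s6], s5], s2] - [[[[[s1, s4], s3], s2], s5], s6] + [[[[[s1, s4], s3], s2], s6], s5] + [[[[[s1, s4], s3], s5], s6], s2] - [[[[[s1, s4], s3], s6], s5], s2]
Reducing the second expression gives [[[[[s1, s3], s4], s2], s5], s6] - [[[[[s1, s3], s4], s2], s6], s5] - [[[[[s1, s3], s4], s5], s6], s2] + [[[[[s1, s3], s4], s6], s5], s2] - [[[[[s1, s4], s3], s2], s5], s6] + [[[[[s1, s4], s3], s2], s6], s5] + [[[[[s1, s4], s3], s5], s6], s2] - [[[[[s1, s4], s3], s6], s5], s2]
The normal forms match — equal.


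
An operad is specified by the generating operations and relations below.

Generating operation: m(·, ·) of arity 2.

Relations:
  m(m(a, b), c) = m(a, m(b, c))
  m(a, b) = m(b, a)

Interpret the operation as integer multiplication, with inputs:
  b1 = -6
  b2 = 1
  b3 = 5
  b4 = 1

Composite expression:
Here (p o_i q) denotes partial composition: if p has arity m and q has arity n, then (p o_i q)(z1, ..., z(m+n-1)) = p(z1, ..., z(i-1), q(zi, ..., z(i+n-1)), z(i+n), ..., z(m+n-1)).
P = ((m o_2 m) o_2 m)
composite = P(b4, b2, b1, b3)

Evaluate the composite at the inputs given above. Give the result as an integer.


-30

m(b2, b1) = -6
m(m(b2, b1), b3) = -30
m(b4, m(m(b2, b1), b3)) = -30


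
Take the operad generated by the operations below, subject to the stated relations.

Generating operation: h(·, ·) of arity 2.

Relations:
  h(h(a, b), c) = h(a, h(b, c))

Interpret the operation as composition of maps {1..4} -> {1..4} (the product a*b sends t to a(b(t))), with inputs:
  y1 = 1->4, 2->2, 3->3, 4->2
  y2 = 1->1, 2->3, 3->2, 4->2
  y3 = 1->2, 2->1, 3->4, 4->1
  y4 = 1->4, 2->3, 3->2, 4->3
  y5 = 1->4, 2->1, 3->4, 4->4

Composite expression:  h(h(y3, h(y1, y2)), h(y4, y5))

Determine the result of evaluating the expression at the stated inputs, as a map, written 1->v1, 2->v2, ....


1->1, 2->1, 3->1, 4->1

h(y1, y2) = 1->4, 2->3, 3->2, 4->2
h(y3, h(y1, y2)) = 1->1, 2->4, 3->1, 4->1
h(y4, y5) = 1->3, 2->4, 3->3, 4->3
h(h(y3, h(y1, y2)), h(y4, y5)) = 1->1, 2->1, 3->1, 4->1


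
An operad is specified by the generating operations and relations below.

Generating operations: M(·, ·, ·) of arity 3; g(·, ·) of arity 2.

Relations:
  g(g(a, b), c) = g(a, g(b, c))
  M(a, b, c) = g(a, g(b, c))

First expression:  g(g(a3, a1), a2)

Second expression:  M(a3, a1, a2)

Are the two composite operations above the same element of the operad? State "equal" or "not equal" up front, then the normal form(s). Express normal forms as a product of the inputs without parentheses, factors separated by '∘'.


equal; both compose to a3 ∘ a1 ∘ a2


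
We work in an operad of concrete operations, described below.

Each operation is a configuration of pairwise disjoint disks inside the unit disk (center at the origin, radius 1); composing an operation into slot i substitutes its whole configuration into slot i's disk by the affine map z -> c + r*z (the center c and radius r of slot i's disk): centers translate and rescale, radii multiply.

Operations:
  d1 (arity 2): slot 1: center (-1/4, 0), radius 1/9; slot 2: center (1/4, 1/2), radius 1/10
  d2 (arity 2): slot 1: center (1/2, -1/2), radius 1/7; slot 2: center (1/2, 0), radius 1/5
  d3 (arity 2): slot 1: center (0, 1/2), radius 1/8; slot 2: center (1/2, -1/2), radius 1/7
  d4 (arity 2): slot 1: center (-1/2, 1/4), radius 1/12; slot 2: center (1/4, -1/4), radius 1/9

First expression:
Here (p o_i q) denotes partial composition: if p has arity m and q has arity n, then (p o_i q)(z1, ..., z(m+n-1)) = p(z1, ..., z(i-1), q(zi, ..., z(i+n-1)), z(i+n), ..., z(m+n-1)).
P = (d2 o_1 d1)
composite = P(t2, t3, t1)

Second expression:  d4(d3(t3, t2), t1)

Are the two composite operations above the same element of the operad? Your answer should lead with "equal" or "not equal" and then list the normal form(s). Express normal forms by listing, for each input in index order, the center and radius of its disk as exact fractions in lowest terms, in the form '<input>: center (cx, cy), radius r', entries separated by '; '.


Normal form of the first expression: t1: center (1/2, 0), radius 1/5; t2: center (13/28, -1/2), radius 1/63; t3: center (15/28, -3/7), radius 1/70
Normal form of the second expression: t1: center (1/4, -1/4), radius 1/9; t2: center (-11/24, 5/24), radius 1/84; t3: center (-1/2, 7/24), radius 1/96
No match — not equal.

not equal: they reduce to t1: center (1/2, 0), radius 1/5; t2: center (13/28, -1/2), radius 1/63; t3: center (15/28, -3/7), radius 1/70 and t1: center (1/4, -1/4), radius 1/9; t2: center (-11/24, 5/24), radius 1/84; t3: center (-1/2, 7/24), radius 1/96


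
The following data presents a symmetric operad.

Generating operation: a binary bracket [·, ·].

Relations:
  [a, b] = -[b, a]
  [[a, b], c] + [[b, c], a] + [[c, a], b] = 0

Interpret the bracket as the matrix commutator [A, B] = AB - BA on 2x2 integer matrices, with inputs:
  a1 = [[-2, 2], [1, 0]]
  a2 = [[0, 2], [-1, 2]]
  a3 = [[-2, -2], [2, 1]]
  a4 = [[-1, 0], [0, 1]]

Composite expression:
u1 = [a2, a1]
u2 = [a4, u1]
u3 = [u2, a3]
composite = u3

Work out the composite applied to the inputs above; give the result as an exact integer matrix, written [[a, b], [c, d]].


[a2, a1] = [[4, 0], [4, -4]]
[a4, [a2, a1]] = [[0, 0], [8, 0]]
[[a4, [a2, a1]], a3] = [[16, 0], [-24, -16]]

[[16, 0], [-24, -16]]


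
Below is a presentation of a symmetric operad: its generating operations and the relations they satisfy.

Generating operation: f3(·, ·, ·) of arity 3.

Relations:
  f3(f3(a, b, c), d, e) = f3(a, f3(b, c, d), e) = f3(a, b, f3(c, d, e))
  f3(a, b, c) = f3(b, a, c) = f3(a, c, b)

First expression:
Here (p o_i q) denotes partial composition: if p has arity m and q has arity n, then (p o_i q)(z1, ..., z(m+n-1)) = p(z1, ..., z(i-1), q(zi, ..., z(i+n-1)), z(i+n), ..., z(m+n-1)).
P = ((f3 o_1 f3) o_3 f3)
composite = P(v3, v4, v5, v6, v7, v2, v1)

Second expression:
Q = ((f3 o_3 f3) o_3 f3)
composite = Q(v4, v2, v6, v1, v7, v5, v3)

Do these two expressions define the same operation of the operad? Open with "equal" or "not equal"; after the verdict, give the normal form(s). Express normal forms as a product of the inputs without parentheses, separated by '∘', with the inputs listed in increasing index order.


equal; both compose to v1 ∘ v2 ∘ v3 ∘ v4 ∘ v5 ∘ v6 ∘ v7

Reducing the first expression gives v1 ∘ v2 ∘ v3 ∘ v4 ∘ v5 ∘ v6 ∘ v7
Reducing the second expression gives v1 ∘ v2 ∘ v3 ∘ v4 ∘ v5 ∘ v6 ∘ v7
Both agree, so they are equal.


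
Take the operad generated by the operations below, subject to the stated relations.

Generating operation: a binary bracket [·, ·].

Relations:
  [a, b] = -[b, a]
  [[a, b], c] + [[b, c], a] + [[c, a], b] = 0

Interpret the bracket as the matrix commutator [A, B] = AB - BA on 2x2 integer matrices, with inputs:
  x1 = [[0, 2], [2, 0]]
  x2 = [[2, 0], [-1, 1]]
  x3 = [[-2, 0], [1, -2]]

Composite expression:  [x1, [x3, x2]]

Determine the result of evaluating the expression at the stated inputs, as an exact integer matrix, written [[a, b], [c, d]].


[[2, 0], [0, -2]]

[x3, x2] = [[0, 0], [1, 0]]
[x1, [x3, x2]] = [[2, 0], [0, -2]]


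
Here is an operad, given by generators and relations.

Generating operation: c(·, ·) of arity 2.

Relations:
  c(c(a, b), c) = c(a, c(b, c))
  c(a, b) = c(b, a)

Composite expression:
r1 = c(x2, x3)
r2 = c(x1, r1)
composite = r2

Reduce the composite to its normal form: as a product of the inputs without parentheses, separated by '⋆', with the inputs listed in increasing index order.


x1 ⋆ x2 ⋆ x3

Both nesting and order wash out for c; what remains is which x's occur.
c(x2, x3) collapses to x2 ⋆ x3
c(x1, c(x2, x3)) collapses to x1 ⋆ x2 ⋆ x3
reordering the factors by index: x1 ⋆ x2 ⋆ x3


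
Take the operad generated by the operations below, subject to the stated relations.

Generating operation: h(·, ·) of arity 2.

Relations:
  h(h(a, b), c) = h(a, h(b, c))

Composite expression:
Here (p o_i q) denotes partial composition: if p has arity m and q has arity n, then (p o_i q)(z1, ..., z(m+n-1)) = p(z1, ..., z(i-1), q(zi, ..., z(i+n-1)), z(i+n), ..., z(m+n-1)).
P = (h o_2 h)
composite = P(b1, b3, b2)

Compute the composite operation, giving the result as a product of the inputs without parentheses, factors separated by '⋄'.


b1 ⋄ b3 ⋄ b2

Under associativity of h, the answer is the b's in reading order.
h(b3, b2) flattens to b3 ⋄ b2
h(b1, h(b3, b2)) flattens to b1 ⋄ b3 ⋄ b2


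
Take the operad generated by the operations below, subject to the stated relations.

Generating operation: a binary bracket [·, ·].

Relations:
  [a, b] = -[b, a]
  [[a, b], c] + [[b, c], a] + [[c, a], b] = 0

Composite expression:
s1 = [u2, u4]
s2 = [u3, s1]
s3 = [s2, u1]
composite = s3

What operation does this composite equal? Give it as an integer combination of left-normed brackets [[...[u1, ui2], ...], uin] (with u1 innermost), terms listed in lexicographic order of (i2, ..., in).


[[[u1, u2], u4], u3] - [[[u1, u3], u2], u4] + [[[u1, u3], u4], u2] - [[[u1, u4], u2], u3]

A multilinear Lie element is pinned by u1-initial words (u1 innermost).
Composite bracket: [[u3, [u2, u4]], u1]
Expanding via [a, b] = ab - ba: 8 signed words (2^3 = 8).
Words beginning with u1 determine it all:
  the word u1u2u4u3 carries sign +1 and contributes +[[[u1, u2], u4], u3]
  the word u1u3u2u4 carries sign -1 and contributes -[[[u1, u3], u2], u4]
  the word u1u3u4u2 carries sign +1 and contributes +[[[u1, u3], u4], u2]
  the word u1u4u2u3 carries sign -1 and contributes -[[[u1, u4], u2], u3]


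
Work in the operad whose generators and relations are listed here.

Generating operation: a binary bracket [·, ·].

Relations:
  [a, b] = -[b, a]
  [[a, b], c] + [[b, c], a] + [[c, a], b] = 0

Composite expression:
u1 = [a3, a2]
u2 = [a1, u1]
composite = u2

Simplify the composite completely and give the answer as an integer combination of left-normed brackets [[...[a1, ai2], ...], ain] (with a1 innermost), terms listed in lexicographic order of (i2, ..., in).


-[[a1, a2], a3] + [[a1, a3], a2]


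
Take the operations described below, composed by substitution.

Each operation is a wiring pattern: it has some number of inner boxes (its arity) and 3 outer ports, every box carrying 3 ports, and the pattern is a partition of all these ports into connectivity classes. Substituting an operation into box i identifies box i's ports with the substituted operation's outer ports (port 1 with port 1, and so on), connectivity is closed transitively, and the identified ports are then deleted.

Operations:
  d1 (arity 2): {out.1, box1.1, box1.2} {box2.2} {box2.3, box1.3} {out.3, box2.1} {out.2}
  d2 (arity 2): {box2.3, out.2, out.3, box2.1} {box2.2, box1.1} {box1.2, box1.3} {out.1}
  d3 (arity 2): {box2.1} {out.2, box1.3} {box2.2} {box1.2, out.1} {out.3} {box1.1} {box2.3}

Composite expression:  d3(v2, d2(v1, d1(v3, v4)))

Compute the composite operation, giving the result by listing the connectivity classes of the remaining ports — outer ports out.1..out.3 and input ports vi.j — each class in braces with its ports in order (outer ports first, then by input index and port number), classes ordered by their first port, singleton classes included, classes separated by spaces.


{out.1, v2.2} {out.2, v2.3} {out.3} {v1.1} {v1.2, v1.3} {v2.1} {v3.1, v3.2, v4.1} {v3.3, v4.3} {v4.2}


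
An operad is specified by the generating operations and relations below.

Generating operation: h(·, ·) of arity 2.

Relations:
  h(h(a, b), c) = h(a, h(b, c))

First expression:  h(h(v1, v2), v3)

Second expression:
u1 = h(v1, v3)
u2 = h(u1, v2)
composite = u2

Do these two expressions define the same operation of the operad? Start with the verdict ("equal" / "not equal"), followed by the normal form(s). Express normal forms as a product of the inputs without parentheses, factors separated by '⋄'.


The first composite normalizes to v1 ⋄ v2 ⋄ v3
The second composite normalizes to v1 ⋄ v3 ⋄ v2
The forms do not match — not equal.

not equal — first v1 ⋄ v2 ⋄ v3, second v1 ⋄ v3 ⋄ v2


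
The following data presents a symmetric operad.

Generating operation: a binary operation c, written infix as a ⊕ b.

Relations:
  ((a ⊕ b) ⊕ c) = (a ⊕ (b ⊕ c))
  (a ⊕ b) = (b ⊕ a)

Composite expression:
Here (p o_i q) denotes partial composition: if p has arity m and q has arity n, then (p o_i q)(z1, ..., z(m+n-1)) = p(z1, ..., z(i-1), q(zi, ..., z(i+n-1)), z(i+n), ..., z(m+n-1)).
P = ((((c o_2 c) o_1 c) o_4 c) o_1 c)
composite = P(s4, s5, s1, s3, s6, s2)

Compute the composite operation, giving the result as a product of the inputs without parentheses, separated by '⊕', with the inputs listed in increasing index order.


s1 ⊕ s2 ⊕ s3 ⊕ s4 ⊕ s5 ⊕ s6

Key point: c commutes, so take the s-inputs in any fixed order.
(s4 ⊕ s5) flattens to s4 ⊕ s5
((s4 ⊕ s5) ⊕ s1) flattens to s4 ⊕ s5 ⊕ s1
(s6 ⊕ s2) flattens to s6 ⊕ s2
(s3 ⊕ (s6 ⊕ s2)) flattens to s3 ⊕ s6 ⊕ s2
(((s4 ⊕ s5) ⊕ s1) ⊕ (s3 ⊕ (s6 ⊕ s2))) flattens to s4 ⊕ s5 ⊕ s1 ⊕ s3 ⊕ s6 ⊕ s2
the factors in increasing index order: s1 ⊕ s2 ⊕ s3 ⊕ s4 ⊕ s5 ⊕ s6


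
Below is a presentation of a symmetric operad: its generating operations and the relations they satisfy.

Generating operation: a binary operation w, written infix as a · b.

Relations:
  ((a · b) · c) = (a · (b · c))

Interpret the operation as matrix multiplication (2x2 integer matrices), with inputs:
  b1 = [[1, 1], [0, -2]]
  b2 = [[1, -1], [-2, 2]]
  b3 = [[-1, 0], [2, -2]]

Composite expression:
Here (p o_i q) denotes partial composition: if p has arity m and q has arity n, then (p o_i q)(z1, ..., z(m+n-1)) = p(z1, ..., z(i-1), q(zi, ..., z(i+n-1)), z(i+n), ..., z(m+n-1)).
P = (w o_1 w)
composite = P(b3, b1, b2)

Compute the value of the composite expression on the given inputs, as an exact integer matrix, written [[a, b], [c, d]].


[[1, -1], [-10, 10]]

(b3 · b1) = [[-1, -1], [2, 6]]
((b3 · b1) · b2) = [[1, -1], [-10, 10]]


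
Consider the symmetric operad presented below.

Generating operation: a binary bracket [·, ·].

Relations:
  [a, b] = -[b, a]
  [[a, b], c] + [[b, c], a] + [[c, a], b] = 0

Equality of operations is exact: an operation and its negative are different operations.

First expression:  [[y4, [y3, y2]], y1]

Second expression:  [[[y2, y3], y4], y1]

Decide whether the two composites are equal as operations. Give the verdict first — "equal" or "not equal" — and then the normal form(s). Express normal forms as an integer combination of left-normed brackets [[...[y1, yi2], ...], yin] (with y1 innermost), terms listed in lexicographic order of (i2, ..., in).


The first composite normalizes to -[[[y1, y2], y3], y4] + [[[y1, y3], y2], y4] + [[[y1, y4], y2], y3] - [[[y1, y4], y3], y2]
The second composite normalizes to -[[[y1, y2], y3], y4] + [[[y1, y3], y2], y4] + [[[y1, y4], y2], y3] - [[[y1, y4], y3], y2]
Identical normal forms: equal.

equal; both compose to -[[[y1, y2], y3], y4] + [[[y1, y3], y2], y4] + [[[y1, y4], y2], y3] - [[[y1, y4], y3], y2]


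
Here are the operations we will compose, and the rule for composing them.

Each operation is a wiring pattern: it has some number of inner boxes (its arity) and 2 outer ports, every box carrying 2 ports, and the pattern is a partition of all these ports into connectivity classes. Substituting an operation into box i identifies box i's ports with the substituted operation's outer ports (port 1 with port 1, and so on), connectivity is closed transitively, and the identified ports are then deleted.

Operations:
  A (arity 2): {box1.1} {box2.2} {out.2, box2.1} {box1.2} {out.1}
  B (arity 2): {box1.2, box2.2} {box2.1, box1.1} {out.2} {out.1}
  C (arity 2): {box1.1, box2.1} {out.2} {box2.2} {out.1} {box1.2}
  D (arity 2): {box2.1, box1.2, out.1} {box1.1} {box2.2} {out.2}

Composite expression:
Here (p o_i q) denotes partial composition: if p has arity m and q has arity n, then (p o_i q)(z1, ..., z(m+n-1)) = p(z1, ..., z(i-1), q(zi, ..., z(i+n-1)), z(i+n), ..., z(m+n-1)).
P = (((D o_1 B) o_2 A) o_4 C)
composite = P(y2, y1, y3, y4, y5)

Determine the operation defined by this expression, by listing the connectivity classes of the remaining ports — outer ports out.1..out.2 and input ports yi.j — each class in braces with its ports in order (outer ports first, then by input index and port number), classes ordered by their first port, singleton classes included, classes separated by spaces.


{out.1} {out.2} {y1.1} {y1.2} {y2.1} {y2.2, y3.1} {y3.2} {y4.1, y5.1} {y4.2} {y5.2}

Reachability decides: close wires over D-identified ports.
stage A: inputs (y1, y3), connectivity {out.1} {out.2, y3.1} {y1.1} {y1.2} {y3.2}, out.j its boundary
stage B: inputs (y2, y1, y3), connectivity {out.1} {out.2} {y1.1} {y1.2} {y2.1} {y2.2, y3.1} {y3.2}, out.j its boundary
stage C: inputs (y4, y5), connectivity {out.1} {out.2} {y4.1, y5.1} {y4.2} {y5.2}, out.j its boundary
stage D: inputs (y2, y1, y3, y4, y5), connectivity {out.1} {out.2} {y1.1} {y1.2} {y2.1} {y2.2, y3.1} {y3.2} {y4.1, y5.1} {y4.2} {y5.2}, out.j its boundary


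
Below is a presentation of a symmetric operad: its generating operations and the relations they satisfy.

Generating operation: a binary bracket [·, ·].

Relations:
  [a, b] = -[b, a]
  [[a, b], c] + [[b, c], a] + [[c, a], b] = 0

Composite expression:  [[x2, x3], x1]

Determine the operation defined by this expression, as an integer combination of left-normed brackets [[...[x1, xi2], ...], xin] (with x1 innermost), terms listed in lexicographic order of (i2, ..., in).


Expand each bracket as ab - ba; the x1-initial words give the coefficients.
Composite bracket: [[x2, x3], x1]
Full expansion: 4 signed words from ab - ba (2^2 = 4).
The x1-initial words carry the normal form:
  the word x1x2x3 carries sign -1 and contributes -[[x1, x2], x3]
  the word x1x3x2 carries sign +1 and contributes +[[x1, x3], x2]

-[[x1, x2], x3] + [[x1, x3], x2]


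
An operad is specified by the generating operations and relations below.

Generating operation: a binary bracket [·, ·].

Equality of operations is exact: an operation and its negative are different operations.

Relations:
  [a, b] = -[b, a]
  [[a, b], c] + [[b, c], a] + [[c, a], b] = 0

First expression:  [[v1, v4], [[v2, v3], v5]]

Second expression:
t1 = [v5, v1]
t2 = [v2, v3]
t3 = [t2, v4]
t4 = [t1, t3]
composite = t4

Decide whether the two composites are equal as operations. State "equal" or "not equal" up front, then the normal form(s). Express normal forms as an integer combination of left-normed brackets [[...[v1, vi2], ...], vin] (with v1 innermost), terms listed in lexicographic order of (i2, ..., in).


not equal; first: [[[[v1, v4], v2], v3], v5] - [[[[v1, v4], v3], v2], v5] - [[[[v1, v4], v5], v2], v3] + [[[[v1, v4], v5], v3], v2]; second: -[[[[v1, v5], v2], v3], v4] + [[[[v1, v5], v3], v2], v4] + [[[[v1, v5], v4], v2], v3] - [[[[v1, v5], v4], v3], v2]

The first expression reduces to [[[[v1, v4], v2], v3], v5] - [[[[v1, v4], v3], v2], v5] - [[[[v1, v4], v5], v2], v3] + [[[[v1, v4], v5], v3], v2]
The second expression reduces to -[[[[v1, v5], v2], v3], v4] + [[[[v1, v5], v3], v2], v4] + [[[[v1, v5], v4], v2], v3] - [[[[v1, v5], v4], v3], v2]
The normal forms differ: not equal.


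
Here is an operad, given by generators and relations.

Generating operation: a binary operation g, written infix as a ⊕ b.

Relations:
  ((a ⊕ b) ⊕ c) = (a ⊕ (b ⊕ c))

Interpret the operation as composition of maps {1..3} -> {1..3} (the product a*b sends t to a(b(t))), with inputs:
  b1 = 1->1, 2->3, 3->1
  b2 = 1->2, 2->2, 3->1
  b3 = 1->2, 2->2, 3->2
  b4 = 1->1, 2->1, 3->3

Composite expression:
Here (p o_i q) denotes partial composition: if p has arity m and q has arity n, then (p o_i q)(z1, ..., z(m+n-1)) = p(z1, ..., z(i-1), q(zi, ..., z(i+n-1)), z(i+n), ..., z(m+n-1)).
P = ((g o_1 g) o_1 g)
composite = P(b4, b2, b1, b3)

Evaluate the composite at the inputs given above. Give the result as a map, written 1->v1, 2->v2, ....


1->1, 2->1, 3->1

(b4 ⊕ b2) = 1->1, 2->1, 3->1
((b4 ⊕ b2) ⊕ b1) = 1->1, 2->1, 3->1
(((b4 ⊕ b2) ⊕ b1) ⊕ b3) = 1->1, 2->1, 3->1


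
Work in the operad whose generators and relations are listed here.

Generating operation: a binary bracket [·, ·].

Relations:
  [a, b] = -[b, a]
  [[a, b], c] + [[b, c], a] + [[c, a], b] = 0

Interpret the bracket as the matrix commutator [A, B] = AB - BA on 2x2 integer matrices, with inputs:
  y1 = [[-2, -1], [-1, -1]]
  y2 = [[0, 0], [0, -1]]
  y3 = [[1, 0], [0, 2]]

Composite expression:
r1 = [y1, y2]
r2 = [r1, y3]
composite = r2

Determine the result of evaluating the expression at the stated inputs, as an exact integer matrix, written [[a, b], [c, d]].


[[0, 1], [1, 0]]

[y1, y2] = [[0, 1], [-1, 0]]
[[y1, y2], y3] = [[0, 1], [1, 0]]


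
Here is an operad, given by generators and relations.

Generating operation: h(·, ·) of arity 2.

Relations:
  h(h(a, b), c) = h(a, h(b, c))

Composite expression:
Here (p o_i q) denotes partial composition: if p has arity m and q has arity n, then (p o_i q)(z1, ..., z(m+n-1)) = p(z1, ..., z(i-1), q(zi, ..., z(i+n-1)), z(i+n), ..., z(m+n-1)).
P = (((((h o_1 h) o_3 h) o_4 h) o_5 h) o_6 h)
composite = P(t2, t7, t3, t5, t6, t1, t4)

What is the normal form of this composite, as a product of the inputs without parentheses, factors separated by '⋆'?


t2 ⋆ t7 ⋆ t3 ⋆ t5 ⋆ t6 ⋆ t1 ⋆ t4

All parenthesizations of h agree; list the t-inputs left to right.
h(t2, t7) flattens to t2 ⋆ t7
h(t1, t4) flattens to t1 ⋆ t4
h(t6, h(t1, t4)) flattens to t6 ⋆ t1 ⋆ t4
h(t5, h(t6, h(t1, t4))) flattens to t5 ⋆ t6 ⋆ t1 ⋆ t4
h(t3, h(t5, h(t6, h(t1, t4)))) flattens to t3 ⋆ t5 ⋆ t6 ⋆ t1 ⋆ t4
h(h(t2, t7), h(t3, h(t5, h(t6, h(t1, t4))))) flattens to t2 ⋆ t7 ⋆ t3 ⋆ t5 ⋆ t6 ⋆ t1 ⋆ t4


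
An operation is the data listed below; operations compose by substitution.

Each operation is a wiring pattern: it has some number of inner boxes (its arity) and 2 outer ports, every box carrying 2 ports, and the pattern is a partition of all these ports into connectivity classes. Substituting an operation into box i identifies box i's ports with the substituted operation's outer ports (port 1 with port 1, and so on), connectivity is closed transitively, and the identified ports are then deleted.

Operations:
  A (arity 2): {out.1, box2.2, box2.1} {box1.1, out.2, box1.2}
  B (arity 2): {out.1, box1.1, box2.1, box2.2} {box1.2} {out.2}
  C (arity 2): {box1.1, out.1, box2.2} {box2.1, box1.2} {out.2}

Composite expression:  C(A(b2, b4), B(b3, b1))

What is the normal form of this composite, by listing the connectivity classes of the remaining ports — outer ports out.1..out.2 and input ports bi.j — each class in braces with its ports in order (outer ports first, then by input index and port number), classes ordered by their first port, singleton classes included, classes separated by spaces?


{out.1, b4.1, b4.2} {out.2} {b1.1, b1.2, b2.1, b2.2, b3.1} {b3.2}

Two ports join when wires chain via C-identified ports.
composing A on (b2, b4), with out.j its own outer ports: {out.1, b4.1, b4.2} {out.2, b2.1, b2.2}
composing B on (b3, b1), with out.j its own outer ports: {out.1, b1.1, b1.2, b3.1} {out.2} {b3.2}
composing C on (b2, b4, b3, b1), with out.j its own outer ports: {out.1, b4.1, b4.2} {out.2} {b1.1, b1.2, b2.1, b2.2, b3.1} {b3.2}


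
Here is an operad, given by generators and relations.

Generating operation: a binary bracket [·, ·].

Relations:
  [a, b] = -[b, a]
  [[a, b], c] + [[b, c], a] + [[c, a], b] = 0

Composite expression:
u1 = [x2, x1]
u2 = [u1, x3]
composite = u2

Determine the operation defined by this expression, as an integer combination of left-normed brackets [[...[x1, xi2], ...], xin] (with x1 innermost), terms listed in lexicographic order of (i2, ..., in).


-[[x1, x2], x3]

Left-normed coefficients sit on the x1-initial expansion words.
Composite bracket: [[x2, x1], x3]
Expanding via [a, b] = ab - ba: 4 signed words (2^2 = 4).
Words beginning with x1 determine it all:
  x1x2x3 appears with sign -1, giving the term -[[x1, x2], x3]


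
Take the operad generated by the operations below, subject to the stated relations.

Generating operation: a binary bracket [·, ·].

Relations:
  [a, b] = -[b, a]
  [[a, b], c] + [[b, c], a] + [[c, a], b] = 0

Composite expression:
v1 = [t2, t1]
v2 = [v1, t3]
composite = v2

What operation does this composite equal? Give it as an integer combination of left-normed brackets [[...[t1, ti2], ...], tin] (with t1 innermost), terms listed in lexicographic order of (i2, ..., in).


-[[t1, t2], t3]

Left-normed coefficients sit on the t1-initial expansion words.
Composite bracket: [[t2, t1], t3]
The bracket unfolds into 4 signed words via [a, b] = ab - ba (2^2 = 4).
Collect the words opening with t1:
  the word t1t2t3 carries sign -1 and contributes -[[t1, t2], t3]


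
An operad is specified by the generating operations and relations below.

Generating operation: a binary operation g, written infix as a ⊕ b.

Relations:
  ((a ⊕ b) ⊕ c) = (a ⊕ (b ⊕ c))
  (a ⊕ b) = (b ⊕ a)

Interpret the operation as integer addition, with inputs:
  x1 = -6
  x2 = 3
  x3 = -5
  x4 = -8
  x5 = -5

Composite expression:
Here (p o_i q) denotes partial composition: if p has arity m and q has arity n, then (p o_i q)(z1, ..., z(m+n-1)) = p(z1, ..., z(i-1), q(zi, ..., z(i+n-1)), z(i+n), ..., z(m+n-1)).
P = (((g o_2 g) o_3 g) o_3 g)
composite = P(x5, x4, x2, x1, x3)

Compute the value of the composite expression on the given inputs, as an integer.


-21

(x2 ⊕ x1) = -3
((x2 ⊕ x1) ⊕ x3) = -8
(x4 ⊕ ((x2 ⊕ x1) ⊕ x3)) = -16
(x5 ⊕ (x4 ⊕ ((x2 ⊕ x1) ⊕ x3))) = -21


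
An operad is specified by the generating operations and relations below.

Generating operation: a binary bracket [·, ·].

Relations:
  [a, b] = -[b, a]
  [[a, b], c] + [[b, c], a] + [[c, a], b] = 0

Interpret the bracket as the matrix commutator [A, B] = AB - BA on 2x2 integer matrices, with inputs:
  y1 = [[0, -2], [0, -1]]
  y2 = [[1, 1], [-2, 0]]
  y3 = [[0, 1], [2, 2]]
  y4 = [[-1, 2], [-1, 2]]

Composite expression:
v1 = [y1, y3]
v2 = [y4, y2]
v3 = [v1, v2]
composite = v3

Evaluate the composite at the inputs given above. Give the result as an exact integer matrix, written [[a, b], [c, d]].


[y1, y3] = [[-4, -3], [-2, 4]]
[y4, y2] = [[-3, -5], [-7, 3]]
[[y1, y3], [y4, y2]] = [[11, 22], [-44, -11]]

[[11, 22], [-44, -11]]


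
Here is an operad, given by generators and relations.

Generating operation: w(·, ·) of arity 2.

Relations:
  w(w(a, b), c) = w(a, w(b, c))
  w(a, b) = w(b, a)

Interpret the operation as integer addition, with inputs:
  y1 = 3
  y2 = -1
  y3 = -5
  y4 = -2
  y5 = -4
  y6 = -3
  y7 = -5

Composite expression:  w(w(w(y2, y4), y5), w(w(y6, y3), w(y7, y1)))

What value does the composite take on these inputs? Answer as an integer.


-17

w(y2, y4) = -3
w(w(y2, y4), y5) = -7
w(y6, y3) = -8
w(y7, y1) = -2
w(w(y6, y3), w(y7, y1)) = -10
w(w(w(y2, y4), y5), w(w(y6, y3), w(y7, y1))) = -17


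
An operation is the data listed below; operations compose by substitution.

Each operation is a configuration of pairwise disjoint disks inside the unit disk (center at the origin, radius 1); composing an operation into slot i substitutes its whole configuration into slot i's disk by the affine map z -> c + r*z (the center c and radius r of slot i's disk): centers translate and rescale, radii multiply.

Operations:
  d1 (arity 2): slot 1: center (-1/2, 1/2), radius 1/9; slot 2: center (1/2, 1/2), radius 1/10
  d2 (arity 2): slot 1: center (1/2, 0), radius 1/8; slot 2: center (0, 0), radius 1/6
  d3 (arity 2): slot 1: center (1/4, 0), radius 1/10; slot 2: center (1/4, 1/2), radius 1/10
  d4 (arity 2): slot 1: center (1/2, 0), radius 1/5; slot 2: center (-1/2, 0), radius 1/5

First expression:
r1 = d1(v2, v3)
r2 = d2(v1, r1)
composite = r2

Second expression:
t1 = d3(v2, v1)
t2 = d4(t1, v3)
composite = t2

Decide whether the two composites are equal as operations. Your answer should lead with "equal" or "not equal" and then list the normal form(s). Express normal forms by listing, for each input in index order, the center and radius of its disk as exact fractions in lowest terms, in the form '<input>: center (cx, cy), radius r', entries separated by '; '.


The first composite normalizes to v1: center (1/2, 0), radius 1/8; v2: center (-1/12, 1/12), radius 1/54; v3: center (1/12, 1/12), radius 1/60
The second composite normalizes to v1: center (11/20, 1/10), radius 1/50; v2: center (11/20, 0), radius 1/50; v3: center (-1/2, 0), radius 1/5
Different reductions; not equal.

not equal: they reduce to v1: center (1/2, 0), radius 1/8; v2: center (-1/12, 1/12), radius 1/54; v3: center (1/12, 1/12), radius 1/60 and v1: center (11/20, 1/10), radius 1/50; v2: center (11/20, 0), radius 1/50; v3: center (-1/2, 0), radius 1/5


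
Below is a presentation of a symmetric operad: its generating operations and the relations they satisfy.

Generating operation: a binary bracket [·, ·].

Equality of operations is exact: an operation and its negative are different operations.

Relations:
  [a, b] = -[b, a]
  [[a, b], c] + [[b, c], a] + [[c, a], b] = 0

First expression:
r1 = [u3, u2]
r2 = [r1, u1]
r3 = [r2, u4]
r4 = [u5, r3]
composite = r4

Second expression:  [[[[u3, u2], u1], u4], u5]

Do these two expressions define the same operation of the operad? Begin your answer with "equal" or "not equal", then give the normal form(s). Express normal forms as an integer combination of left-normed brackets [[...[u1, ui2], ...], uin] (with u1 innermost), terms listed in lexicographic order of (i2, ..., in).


not equal: they reduce to -[[[[u1, u2], u3], u4], u5] + [[[[u1, u3], u2], u4], u5] and [[[[u1, u2], u3], u4], u5] - [[[[u1, u3], u2], u4], u5]

The first composite normalizes to -[[[[u1, u2], u3], u4], u5] + [[[[u1, u3], u2], u4], u5]
The second composite normalizes to [[[[u1, u2], u3], u4], u5] - [[[[u1, u3], u2], u4], u5]
Distinct normal forms: not equal.


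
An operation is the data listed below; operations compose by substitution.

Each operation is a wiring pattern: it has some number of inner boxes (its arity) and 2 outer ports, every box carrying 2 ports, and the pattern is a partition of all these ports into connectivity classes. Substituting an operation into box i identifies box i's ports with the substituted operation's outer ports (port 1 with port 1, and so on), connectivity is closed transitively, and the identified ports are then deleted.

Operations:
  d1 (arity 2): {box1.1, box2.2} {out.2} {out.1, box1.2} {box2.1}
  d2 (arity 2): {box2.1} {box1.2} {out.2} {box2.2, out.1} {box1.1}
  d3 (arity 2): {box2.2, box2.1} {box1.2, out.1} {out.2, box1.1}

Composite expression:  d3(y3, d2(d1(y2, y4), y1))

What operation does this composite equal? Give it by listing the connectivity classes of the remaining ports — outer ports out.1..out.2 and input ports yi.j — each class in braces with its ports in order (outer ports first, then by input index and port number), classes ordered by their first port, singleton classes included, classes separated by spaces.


{out.1, y3.2} {out.2, y3.1} {y1.1} {y1.2} {y2.1, y4.2} {y2.2} {y4.1}

Substituting into d3 glues patterns; closure does the rest.
d1 over (y2, y4) gives {out.1, y2.2} {out.2} {y2.1, y4.2} {y4.1}, out.j being that stage's outer ports
d2 over (y2, y4, y1) gives {out.1, y1.2} {out.2} {y1.1} {y2.1, y4.2} {y2.2} {y4.1}, out.j being that stage's outer ports
d3 over (y3, y2, y4, y1) gives {out.1, y3.2} {out.2, y3.1} {y1.1} {y1.2} {y2.1, y4.2} {y2.2} {y4.1}, out.j being that stage's outer ports


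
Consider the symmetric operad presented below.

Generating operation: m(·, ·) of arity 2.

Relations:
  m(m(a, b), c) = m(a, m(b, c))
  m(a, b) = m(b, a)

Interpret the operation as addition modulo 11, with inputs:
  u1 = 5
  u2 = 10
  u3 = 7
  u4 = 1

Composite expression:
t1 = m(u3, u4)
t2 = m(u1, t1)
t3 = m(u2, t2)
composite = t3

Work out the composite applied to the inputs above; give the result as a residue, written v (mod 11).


m(u3, u4) = 8
m(u1, m(u3, u4)) = 2
m(u2, m(u1, m(u3, u4))) = 1

1 (mod 11)


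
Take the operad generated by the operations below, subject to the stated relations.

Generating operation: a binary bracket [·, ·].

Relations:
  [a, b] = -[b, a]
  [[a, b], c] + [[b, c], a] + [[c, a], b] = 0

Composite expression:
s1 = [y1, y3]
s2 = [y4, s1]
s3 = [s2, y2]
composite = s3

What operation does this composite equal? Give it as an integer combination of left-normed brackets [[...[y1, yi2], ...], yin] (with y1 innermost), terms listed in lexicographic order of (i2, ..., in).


-[[[y1, y3], y4], y2]

In the tensor algebra, words opening y1 carry the y1-anchored form.
Composite bracket: [[y4, [y1, y3]], y2]
Each bracket splits as ab - ba, giving 8 signed words (2^3 = 8).
The y1-initial words carry the normal form:
  word y1y3y4y2 has sign -1, contributing -[[[y1, y3], y4], y2]


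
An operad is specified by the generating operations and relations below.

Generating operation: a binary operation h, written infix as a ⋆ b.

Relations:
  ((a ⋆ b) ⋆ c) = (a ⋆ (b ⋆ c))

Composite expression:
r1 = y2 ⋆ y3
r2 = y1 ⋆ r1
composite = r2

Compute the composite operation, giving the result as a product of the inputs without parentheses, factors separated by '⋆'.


y1 ⋆ y2 ⋆ y3

Every regrouping of h is equal, so read the y-inputs in written order.
(y2 ⋆ y3) linearizes to y2 ⋆ y3
(y1 ⋆ (y2 ⋆ y3)) linearizes to y1 ⋆ y2 ⋆ y3
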